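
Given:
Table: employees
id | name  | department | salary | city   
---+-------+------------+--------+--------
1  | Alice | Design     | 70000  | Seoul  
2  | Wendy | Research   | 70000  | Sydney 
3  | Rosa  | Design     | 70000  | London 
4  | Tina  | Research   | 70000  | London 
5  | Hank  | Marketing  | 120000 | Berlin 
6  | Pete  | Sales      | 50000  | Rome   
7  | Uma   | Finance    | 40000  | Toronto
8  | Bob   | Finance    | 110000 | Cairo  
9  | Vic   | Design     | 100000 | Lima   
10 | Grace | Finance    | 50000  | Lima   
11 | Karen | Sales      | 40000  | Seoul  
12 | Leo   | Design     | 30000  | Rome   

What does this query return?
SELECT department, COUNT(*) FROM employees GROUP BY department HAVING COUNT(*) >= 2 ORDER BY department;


Groups with count >= 2:
  Design: 4 -> PASS
  Finance: 3 -> PASS
  Research: 2 -> PASS
  Sales: 2 -> PASS
  Marketing: 1 -> filtered out


4 groups:
Design, 4
Finance, 3
Research, 2
Sales, 2


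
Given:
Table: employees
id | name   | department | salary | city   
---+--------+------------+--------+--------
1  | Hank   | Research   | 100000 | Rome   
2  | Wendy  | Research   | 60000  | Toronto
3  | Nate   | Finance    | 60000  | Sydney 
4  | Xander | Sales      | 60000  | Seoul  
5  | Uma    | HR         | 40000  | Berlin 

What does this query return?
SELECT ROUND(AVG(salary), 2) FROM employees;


SUM(salary) = 320000
COUNT = 5
ROUND(AVG, 2) = ROUND(320000 / 5, 2) = 64000.0

64000.0


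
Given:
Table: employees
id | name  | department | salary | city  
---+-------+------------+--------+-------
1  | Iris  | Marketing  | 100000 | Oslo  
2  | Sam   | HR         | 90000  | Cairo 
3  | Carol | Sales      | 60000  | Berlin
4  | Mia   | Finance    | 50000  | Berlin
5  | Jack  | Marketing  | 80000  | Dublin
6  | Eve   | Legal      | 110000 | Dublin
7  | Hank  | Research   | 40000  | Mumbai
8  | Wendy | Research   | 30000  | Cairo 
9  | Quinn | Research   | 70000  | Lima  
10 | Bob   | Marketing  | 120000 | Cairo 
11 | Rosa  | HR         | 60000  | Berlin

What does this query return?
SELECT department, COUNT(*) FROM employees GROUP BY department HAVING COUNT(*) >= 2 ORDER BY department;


Groups with count >= 2:
  HR: 2 -> PASS
  Marketing: 3 -> PASS
  Research: 3 -> PASS
  Finance: 1 -> filtered out
  Legal: 1 -> filtered out
  Sales: 1 -> filtered out


3 groups:
HR, 2
Marketing, 3
Research, 3


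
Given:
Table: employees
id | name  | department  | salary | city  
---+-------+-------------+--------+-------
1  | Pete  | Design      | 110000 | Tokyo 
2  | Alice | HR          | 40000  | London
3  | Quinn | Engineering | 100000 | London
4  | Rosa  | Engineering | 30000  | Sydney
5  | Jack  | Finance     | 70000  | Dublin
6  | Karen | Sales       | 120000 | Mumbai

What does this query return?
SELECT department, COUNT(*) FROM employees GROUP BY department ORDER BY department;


Assigning each row to its department group:
  Pete -> Design
  Alice -> HR
  Quinn -> Engineering
  Rosa -> Engineering
  Jack -> Finance
  Karen -> Sales


5 groups:
Design, 1
Engineering, 2
Finance, 1
HR, 1
Sales, 1


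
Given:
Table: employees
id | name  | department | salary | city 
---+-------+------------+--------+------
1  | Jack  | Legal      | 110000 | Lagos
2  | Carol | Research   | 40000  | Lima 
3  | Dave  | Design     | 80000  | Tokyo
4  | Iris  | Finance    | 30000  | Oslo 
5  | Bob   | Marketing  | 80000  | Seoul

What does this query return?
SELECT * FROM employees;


SELECT * returns all 5 rows with all columns

5 rows:
1, Jack, Legal, 110000, Lagos
2, Carol, Research, 40000, Lima
3, Dave, Design, 80000, Tokyo
4, Iris, Finance, 30000, Oslo
5, Bob, Marketing, 80000, Seoul


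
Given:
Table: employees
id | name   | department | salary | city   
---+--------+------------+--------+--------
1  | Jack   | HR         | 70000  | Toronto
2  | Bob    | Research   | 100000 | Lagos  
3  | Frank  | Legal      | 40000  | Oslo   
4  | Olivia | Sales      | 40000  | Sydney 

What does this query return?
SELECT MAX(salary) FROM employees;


Salaries: 70000, 100000, 40000, 40000
MAX = 100000

100000


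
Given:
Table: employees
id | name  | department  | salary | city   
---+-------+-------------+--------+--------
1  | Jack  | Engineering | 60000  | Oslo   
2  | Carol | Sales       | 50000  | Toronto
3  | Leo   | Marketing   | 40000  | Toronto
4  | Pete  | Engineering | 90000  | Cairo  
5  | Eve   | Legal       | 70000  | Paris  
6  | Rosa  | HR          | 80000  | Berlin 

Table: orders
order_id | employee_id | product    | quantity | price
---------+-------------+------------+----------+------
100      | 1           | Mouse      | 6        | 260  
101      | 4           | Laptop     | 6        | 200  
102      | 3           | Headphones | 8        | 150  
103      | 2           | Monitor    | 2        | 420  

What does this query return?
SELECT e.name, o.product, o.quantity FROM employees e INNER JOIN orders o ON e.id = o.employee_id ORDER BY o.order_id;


Joining employees.id = orders.employee_id:
  employee Jack (id=1) -> order Mouse
  employee Pete (id=4) -> order Laptop
  employee Leo (id=3) -> order Headphones
  employee Carol (id=2) -> order Monitor


4 rows:
Jack, Mouse, 6
Pete, Laptop, 6
Leo, Headphones, 8
Carol, Monitor, 2


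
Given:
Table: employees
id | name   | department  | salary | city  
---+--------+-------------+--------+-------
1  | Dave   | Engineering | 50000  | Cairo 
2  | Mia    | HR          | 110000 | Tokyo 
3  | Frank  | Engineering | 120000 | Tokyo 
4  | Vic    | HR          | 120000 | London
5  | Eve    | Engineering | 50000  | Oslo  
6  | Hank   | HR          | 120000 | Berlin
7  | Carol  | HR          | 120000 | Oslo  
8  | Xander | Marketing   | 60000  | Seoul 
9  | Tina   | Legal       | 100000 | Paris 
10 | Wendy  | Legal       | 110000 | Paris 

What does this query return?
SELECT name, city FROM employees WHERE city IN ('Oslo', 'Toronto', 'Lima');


Filtering: city IN ('Oslo', 'Toronto', 'Lima')
Matching: 2 rows

2 rows:
Eve, Oslo
Carol, Oslo


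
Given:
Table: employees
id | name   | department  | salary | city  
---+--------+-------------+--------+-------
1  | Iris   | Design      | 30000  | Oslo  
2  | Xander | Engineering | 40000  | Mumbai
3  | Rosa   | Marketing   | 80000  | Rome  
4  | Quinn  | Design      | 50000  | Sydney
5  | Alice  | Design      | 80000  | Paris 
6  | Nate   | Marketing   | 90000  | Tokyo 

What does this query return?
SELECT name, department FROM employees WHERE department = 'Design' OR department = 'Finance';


Filtering: department = 'Design' OR 'Finance'
Matching: 3 rows

3 rows:
Iris, Design
Quinn, Design
Alice, Design


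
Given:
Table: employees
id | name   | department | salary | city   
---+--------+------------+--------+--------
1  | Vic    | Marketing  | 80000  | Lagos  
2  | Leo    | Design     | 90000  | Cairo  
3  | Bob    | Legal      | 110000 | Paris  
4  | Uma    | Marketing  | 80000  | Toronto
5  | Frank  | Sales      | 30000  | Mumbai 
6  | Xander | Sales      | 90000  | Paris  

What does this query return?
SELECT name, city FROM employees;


Projecting columns: name, city

6 rows:
Vic, Lagos
Leo, Cairo
Bob, Paris
Uma, Toronto
Frank, Mumbai
Xander, Paris


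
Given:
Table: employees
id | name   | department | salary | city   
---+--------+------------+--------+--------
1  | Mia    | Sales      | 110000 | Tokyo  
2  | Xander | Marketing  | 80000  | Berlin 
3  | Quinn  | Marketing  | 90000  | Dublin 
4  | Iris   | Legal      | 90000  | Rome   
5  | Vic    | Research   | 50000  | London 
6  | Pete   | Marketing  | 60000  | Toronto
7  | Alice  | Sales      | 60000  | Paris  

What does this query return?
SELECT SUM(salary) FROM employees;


SUM(salary) = 110000 + 80000 + 90000 + 90000 + 50000 + 60000 + 60000 = 540000

540000


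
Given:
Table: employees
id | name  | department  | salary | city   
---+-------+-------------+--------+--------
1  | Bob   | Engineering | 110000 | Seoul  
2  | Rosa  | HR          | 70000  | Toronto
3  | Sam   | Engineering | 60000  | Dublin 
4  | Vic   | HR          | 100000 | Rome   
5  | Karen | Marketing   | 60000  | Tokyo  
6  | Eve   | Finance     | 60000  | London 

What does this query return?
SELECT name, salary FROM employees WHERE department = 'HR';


Filtering: department = 'HR'
Matching rows: 2

2 rows:
Rosa, 70000
Vic, 100000


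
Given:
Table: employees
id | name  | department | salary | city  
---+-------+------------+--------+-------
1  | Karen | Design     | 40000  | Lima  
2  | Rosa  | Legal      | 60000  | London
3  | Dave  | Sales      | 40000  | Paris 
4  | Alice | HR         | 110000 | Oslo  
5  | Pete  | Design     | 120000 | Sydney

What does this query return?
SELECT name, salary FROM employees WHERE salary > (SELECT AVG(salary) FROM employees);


Subquery: AVG(salary) = 74000.0
Filtering: salary > 74000.0
  Alice (110000) -> MATCH
  Pete (120000) -> MATCH


2 rows:
Alice, 110000
Pete, 120000


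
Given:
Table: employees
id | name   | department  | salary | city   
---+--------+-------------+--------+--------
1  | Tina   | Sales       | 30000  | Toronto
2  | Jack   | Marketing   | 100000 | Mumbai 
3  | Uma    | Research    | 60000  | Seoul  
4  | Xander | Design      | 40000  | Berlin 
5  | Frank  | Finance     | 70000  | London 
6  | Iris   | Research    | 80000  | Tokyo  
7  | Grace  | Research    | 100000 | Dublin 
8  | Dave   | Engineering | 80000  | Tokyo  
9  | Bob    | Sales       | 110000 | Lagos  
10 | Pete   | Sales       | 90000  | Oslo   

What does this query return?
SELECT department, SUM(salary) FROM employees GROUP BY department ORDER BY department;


Summing salary within each department:
  Design: 40000 = 40000
  Engineering: 80000 = 80000
  Finance: 70000 = 70000
  Marketing: 100000 = 100000
  Research: 60000 + 80000 + 100000 = 240000
  Sales: 30000 + 110000 + 90000 = 230000


6 groups:
Design, 40000
Engineering, 80000
Finance, 70000
Marketing, 100000
Research, 240000
Sales, 230000


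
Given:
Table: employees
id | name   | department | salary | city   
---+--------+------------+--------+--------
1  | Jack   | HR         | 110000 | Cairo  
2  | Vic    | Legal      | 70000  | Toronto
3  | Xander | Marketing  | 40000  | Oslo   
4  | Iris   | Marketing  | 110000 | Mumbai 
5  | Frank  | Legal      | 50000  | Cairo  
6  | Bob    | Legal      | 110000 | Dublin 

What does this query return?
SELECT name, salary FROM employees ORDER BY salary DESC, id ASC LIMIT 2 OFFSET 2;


Sort by salary DESC (id ASC tiebreak), then skip 2 and take 2
Rows 3 through 4

2 rows:
Bob, 110000
Vic, 70000


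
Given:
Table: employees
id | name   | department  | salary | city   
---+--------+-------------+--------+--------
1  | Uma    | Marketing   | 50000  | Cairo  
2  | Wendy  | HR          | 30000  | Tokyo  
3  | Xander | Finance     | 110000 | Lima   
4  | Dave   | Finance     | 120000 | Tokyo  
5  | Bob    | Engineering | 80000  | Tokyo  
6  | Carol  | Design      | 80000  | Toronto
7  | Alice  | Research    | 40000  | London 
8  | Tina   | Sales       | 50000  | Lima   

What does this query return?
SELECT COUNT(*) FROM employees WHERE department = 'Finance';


Counting rows where department = 'Finance'
  Xander -> MATCH
  Dave -> MATCH


2


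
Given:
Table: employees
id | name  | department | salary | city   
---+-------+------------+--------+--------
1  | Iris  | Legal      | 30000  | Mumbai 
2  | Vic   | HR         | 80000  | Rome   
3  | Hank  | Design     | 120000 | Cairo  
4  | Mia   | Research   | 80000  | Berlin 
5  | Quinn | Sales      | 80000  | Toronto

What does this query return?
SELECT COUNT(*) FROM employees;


COUNT(*) counts all rows

5


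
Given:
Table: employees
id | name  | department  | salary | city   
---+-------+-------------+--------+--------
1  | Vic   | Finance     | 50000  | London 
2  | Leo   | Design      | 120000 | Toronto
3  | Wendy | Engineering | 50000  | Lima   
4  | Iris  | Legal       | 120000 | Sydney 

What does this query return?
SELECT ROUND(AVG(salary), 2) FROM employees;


SUM(salary) = 340000
COUNT = 4
ROUND(AVG, 2) = ROUND(340000 / 4, 2) = 85000.0

85000.0


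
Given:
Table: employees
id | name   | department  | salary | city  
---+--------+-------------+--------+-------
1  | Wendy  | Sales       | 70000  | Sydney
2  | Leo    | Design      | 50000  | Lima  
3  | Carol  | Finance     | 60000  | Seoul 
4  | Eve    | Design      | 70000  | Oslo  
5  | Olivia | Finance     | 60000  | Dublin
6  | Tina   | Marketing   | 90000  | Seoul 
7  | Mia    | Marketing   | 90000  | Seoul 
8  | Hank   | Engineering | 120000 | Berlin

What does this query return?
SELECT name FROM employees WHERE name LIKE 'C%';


LIKE 'C%' matches names starting with 'C'
Matching: 1

1 rows:
Carol


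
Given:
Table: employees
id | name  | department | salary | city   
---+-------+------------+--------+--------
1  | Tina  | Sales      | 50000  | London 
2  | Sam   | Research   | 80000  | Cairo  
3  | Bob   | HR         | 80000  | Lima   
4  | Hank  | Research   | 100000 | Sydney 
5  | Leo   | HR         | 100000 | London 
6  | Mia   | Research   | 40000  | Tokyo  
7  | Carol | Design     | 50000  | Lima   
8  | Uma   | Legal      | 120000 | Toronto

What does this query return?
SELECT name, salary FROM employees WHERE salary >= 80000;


Filtering: salary >= 80000
Matching: 5 rows

5 rows:
Sam, 80000
Bob, 80000
Hank, 100000
Leo, 100000
Uma, 120000


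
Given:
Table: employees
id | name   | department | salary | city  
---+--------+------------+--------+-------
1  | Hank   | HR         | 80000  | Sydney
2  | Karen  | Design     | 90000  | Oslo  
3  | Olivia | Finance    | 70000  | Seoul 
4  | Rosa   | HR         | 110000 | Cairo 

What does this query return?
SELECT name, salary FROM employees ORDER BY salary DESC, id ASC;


Sorting by salary DESC, then id ASC for ties

4 rows:
Rosa, 110000
Karen, 90000
Hank, 80000
Olivia, 70000


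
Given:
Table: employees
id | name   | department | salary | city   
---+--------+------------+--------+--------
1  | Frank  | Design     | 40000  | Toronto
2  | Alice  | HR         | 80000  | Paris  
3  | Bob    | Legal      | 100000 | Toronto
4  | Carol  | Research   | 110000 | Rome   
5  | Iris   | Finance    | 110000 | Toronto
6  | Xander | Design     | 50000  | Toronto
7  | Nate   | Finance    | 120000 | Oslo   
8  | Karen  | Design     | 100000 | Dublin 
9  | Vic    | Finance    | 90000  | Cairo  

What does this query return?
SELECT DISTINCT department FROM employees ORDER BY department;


All 'department' values (row order): Design, HR, Legal, Research, Finance, Design, Finance, Design, Finance
Removing duplicates leaves 5 unique value(s).

5 values:
Design
Finance
HR
Legal
Research


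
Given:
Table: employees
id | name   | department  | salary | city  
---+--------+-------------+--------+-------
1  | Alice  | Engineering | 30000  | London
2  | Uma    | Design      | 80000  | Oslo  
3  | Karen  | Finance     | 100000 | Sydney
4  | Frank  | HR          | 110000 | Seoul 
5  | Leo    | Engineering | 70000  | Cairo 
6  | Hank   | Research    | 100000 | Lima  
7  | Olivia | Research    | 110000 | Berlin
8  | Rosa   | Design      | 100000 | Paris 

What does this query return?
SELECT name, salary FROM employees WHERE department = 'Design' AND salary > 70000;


Filtering: department = 'Design' AND salary > 70000
Matching: 2 rows

2 rows:
Uma, 80000
Rosa, 100000


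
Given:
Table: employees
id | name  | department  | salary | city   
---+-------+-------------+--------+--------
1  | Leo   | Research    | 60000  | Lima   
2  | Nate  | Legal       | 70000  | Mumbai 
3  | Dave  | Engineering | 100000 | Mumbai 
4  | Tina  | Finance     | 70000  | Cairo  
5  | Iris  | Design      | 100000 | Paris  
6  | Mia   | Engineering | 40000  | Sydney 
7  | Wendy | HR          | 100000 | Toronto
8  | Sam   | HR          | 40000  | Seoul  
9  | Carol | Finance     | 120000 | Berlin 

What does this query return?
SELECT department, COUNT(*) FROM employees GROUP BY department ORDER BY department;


Assigning each row to its department group:
  Leo -> Research
  Nate -> Legal
  Dave -> Engineering
  Tina -> Finance
  Iris -> Design
  Mia -> Engineering
  Wendy -> HR
  Sam -> HR
  Carol -> Finance


6 groups:
Design, 1
Engineering, 2
Finance, 2
HR, 2
Legal, 1
Research, 1


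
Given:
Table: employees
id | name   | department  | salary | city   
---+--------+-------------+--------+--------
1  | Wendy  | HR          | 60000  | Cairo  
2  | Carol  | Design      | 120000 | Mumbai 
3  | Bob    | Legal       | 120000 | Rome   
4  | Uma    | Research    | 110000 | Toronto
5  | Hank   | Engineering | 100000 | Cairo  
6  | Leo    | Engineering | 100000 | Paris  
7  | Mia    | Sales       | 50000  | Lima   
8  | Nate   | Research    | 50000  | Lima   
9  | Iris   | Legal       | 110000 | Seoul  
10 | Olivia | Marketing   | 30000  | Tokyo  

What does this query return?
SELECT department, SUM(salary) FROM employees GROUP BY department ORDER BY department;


Summing salary within each department:
  Design: 120000 = 120000
  Engineering: 100000 + 100000 = 200000
  HR: 60000 = 60000
  Legal: 120000 + 110000 = 230000
  Marketing: 30000 = 30000
  Research: 110000 + 50000 = 160000
  Sales: 50000 = 50000


7 groups:
Design, 120000
Engineering, 200000
HR, 60000
Legal, 230000
Marketing, 30000
Research, 160000
Sales, 50000


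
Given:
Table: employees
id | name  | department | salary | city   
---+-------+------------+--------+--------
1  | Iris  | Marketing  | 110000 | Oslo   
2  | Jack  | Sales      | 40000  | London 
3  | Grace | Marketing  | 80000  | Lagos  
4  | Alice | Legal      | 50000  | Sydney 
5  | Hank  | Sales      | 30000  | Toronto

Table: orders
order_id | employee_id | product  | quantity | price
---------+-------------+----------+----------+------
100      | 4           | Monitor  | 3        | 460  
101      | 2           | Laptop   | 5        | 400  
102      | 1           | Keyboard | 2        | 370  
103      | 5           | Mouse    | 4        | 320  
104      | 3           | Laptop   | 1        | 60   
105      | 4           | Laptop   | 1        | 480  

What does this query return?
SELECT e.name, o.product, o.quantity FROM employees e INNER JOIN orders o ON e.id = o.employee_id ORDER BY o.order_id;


Joining employees.id = orders.employee_id:
  employee Alice (id=4) -> order Monitor
  employee Jack (id=2) -> order Laptop
  employee Iris (id=1) -> order Keyboard
  employee Hank (id=5) -> order Mouse
  employee Grace (id=3) -> order Laptop
  employee Alice (id=4) -> order Laptop


6 rows:
Alice, Monitor, 3
Jack, Laptop, 5
Iris, Keyboard, 2
Hank, Mouse, 4
Grace, Laptop, 1
Alice, Laptop, 1


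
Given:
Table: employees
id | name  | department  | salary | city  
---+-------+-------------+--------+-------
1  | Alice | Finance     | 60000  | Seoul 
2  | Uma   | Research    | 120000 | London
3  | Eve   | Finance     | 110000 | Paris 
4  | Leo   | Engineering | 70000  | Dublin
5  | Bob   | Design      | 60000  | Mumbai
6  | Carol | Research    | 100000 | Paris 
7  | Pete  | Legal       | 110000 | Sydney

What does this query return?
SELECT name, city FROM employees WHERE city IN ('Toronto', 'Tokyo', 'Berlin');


Filtering: city IN ('Toronto', 'Tokyo', 'Berlin')
Matching: 0 rows

Empty result set (0 rows)


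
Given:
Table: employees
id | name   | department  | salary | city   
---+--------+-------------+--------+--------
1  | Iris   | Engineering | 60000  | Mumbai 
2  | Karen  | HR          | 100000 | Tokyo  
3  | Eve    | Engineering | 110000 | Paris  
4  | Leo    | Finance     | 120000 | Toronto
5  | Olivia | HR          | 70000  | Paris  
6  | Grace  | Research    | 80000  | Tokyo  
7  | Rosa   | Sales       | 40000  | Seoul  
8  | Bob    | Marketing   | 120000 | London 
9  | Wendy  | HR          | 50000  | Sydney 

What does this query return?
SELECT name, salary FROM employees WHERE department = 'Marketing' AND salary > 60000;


Filtering: department = 'Marketing' AND salary > 60000
Matching: 1 rows

1 rows:
Bob, 120000


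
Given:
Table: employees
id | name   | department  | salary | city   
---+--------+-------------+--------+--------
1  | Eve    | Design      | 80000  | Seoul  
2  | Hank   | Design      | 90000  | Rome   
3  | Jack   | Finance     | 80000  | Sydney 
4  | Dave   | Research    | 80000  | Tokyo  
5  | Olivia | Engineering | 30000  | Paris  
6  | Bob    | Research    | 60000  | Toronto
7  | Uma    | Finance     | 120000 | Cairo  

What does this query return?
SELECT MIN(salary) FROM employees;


Salaries: 80000, 90000, 80000, 80000, 30000, 60000, 120000
MIN = 30000

30000


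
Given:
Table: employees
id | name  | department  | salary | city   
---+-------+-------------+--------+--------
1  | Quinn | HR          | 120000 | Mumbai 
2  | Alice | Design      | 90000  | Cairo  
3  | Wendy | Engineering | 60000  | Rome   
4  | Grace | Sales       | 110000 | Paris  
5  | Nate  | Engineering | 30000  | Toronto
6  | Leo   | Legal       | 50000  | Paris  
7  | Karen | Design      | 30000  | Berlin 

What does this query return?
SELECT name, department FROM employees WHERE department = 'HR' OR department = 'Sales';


Filtering: department = 'HR' OR 'Sales'
Matching: 2 rows

2 rows:
Quinn, HR
Grace, Sales


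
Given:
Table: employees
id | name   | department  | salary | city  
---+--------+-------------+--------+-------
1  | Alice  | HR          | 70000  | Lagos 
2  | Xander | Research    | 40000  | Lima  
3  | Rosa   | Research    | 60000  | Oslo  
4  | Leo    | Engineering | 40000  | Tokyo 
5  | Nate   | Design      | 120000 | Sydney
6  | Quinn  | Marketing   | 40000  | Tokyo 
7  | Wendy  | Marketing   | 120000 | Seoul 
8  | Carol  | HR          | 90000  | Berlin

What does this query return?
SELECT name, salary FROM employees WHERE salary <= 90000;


Filtering: salary <= 90000
Matching: 6 rows

6 rows:
Alice, 70000
Xander, 40000
Rosa, 60000
Leo, 40000
Quinn, 40000
Carol, 90000


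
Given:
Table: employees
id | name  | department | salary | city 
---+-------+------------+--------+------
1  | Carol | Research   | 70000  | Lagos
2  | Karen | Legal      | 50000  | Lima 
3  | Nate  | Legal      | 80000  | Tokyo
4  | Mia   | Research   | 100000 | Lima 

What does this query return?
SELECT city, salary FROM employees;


Projecting columns: city, salary

4 rows:
Lagos, 70000
Lima, 50000
Tokyo, 80000
Lima, 100000


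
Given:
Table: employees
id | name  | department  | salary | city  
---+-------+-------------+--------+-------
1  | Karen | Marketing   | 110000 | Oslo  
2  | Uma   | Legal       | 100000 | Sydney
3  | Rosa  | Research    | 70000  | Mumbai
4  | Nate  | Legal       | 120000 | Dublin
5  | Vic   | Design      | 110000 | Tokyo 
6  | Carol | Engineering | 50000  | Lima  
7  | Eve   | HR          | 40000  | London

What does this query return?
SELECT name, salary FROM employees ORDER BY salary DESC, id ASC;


Sorting by salary DESC, then id ASC for ties

7 rows:
Nate, 120000
Karen, 110000
Vic, 110000
Uma, 100000
Rosa, 70000
Carol, 50000
Eve, 40000


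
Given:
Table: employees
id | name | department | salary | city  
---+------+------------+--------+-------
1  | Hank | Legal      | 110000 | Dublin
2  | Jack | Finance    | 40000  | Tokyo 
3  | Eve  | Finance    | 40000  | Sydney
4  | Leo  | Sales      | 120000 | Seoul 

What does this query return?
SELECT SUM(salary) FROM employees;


SUM(salary) = 110000 + 40000 + 40000 + 120000 = 310000

310000


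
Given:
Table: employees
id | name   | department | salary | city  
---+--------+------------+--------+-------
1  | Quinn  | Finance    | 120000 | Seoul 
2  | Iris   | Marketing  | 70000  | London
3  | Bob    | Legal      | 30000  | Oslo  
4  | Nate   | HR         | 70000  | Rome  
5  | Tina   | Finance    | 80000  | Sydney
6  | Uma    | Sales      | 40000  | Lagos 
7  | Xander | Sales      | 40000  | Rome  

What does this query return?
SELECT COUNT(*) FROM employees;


COUNT(*) counts all rows

7


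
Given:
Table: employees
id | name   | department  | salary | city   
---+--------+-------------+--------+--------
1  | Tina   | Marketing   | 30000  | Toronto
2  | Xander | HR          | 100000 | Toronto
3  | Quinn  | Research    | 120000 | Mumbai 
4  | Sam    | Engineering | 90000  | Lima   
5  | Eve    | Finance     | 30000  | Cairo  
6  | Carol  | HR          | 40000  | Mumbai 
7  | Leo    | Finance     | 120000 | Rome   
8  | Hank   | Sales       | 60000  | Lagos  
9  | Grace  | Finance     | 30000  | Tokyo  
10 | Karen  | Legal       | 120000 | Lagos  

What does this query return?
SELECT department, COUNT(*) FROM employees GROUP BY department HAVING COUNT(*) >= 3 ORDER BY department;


Groups with count >= 3:
  Finance: 3 -> PASS
  Engineering: 1 -> filtered out
  HR: 2 -> filtered out
  Legal: 1 -> filtered out
  Marketing: 1 -> filtered out
  Research: 1 -> filtered out
  Sales: 1 -> filtered out


1 groups:
Finance, 3


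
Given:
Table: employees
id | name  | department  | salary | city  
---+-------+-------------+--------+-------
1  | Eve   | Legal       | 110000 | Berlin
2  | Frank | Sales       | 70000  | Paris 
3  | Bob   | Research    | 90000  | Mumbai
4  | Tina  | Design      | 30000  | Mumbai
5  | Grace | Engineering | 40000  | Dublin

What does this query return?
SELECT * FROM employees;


SELECT * returns all 5 rows with all columns

5 rows:
1, Eve, Legal, 110000, Berlin
2, Frank, Sales, 70000, Paris
3, Bob, Research, 90000, Mumbai
4, Tina, Design, 30000, Mumbai
5, Grace, Engineering, 40000, Dublin


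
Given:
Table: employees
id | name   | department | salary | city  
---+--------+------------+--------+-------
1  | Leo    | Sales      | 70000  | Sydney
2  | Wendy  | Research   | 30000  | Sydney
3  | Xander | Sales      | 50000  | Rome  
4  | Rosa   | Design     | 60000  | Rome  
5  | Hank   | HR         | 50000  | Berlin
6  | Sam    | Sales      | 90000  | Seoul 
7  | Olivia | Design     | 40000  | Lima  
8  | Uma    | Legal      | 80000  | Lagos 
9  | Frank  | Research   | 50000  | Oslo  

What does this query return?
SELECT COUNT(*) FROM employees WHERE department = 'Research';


Counting rows where department = 'Research'
  Wendy -> MATCH
  Frank -> MATCH


2


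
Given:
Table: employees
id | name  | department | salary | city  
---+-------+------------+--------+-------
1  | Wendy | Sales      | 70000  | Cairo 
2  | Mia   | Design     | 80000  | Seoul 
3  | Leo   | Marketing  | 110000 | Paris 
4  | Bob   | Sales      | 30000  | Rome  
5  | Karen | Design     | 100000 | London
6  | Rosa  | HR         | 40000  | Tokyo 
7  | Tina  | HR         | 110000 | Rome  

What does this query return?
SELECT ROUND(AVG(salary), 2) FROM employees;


SUM(salary) = 540000
COUNT = 7
ROUND(AVG, 2) = ROUND(540000 / 7, 2) = 77142.86

77142.86


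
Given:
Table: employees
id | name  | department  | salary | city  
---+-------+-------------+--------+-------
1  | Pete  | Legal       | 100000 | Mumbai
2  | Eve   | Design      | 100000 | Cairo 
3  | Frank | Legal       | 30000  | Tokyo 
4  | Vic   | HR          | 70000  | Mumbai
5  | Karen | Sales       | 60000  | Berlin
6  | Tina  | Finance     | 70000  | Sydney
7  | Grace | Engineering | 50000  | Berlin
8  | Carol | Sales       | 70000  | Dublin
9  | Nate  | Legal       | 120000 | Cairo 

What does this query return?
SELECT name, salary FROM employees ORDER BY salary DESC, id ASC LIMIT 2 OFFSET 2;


Sort by salary DESC (id ASC tiebreak), then skip 2 and take 2
Rows 3 through 4

2 rows:
Eve, 100000
Vic, 70000


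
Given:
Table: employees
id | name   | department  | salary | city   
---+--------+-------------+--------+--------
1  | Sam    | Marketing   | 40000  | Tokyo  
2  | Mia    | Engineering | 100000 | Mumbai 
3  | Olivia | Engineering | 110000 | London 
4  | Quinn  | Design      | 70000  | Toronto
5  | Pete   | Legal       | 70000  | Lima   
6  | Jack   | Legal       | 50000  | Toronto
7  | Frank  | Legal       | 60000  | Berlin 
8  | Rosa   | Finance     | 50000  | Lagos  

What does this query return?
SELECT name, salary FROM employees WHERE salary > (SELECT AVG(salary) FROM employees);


Subquery: AVG(salary) = 68750.0
Filtering: salary > 68750.0
  Mia (100000) -> MATCH
  Olivia (110000) -> MATCH
  Quinn (70000) -> MATCH
  Pete (70000) -> MATCH


4 rows:
Mia, 100000
Olivia, 110000
Quinn, 70000
Pete, 70000


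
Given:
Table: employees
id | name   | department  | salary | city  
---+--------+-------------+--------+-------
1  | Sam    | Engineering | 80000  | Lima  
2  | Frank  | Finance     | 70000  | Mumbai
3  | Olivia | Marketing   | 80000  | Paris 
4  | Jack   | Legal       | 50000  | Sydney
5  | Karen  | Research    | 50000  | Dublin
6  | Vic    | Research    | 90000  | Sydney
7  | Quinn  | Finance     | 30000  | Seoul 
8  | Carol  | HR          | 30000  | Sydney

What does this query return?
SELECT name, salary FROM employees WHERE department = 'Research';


Filtering: department = 'Research'
Matching rows: 2

2 rows:
Karen, 50000
Vic, 90000


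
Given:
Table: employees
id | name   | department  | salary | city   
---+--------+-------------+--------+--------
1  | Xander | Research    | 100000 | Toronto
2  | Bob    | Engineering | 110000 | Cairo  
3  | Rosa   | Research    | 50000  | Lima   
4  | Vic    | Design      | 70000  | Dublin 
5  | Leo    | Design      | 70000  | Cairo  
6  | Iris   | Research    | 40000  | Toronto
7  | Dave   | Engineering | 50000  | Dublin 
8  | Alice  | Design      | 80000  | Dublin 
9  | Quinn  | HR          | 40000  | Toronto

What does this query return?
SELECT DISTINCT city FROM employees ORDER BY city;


All 'city' values (row order): Toronto, Cairo, Lima, Dublin, Cairo, Toronto, Dublin, Dublin, Toronto
Removing duplicates leaves 4 unique value(s).

4 values:
Cairo
Dublin
Lima
Toronto


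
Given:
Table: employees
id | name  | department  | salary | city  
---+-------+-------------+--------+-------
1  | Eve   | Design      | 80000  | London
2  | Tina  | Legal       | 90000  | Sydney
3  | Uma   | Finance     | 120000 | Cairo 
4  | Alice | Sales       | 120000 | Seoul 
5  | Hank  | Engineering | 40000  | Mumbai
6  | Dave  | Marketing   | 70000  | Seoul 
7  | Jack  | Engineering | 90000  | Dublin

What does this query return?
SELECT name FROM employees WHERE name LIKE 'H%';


LIKE 'H%' matches names starting with 'H'
Matching: 1

1 rows:
Hank


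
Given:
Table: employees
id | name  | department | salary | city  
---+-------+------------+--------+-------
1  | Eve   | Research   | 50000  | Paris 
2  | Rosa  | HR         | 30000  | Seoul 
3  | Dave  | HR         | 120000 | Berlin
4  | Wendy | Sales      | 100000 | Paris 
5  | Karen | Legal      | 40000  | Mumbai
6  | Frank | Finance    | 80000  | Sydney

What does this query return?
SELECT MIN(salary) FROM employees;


Salaries: 50000, 30000, 120000, 100000, 40000, 80000
MIN = 30000

30000


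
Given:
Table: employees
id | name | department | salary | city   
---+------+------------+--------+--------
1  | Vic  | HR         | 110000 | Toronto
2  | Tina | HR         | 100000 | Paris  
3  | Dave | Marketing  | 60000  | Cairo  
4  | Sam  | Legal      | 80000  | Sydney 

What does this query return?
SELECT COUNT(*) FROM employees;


COUNT(*) counts all rows

4


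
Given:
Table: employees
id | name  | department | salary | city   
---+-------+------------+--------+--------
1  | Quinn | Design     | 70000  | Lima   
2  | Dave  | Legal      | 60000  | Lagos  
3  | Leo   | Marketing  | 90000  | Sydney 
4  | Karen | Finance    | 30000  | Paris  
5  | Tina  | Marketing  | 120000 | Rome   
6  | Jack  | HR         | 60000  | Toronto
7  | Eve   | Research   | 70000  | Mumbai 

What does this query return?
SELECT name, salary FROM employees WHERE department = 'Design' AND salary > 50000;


Filtering: department = 'Design' AND salary > 50000
Matching: 1 rows

1 rows:
Quinn, 70000


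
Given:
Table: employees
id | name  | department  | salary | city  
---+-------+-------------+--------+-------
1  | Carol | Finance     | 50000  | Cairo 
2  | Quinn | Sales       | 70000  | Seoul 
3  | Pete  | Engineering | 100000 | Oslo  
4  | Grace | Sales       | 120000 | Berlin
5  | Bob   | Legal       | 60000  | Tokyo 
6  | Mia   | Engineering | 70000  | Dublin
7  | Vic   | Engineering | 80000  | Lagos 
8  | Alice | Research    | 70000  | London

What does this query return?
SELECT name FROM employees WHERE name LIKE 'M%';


LIKE 'M%' matches names starting with 'M'
Matching: 1

1 rows:
Mia


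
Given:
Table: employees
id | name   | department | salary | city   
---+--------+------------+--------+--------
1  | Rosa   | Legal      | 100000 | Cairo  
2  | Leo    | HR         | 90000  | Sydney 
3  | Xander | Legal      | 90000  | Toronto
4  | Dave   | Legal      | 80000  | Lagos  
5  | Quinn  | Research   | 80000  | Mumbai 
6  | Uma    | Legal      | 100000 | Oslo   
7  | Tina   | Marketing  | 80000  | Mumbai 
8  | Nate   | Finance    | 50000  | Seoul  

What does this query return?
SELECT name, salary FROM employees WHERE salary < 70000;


Filtering: salary < 70000
Matching: 1 rows

1 rows:
Nate, 50000


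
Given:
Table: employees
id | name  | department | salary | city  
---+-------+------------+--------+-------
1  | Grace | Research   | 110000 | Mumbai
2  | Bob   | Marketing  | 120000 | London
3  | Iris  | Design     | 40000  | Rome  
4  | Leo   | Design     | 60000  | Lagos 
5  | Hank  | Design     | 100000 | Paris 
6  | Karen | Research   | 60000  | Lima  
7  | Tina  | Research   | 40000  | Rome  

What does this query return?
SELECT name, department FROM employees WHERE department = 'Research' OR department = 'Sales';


Filtering: department = 'Research' OR 'Sales'
Matching: 3 rows

3 rows:
Grace, Research
Karen, Research
Tina, Research


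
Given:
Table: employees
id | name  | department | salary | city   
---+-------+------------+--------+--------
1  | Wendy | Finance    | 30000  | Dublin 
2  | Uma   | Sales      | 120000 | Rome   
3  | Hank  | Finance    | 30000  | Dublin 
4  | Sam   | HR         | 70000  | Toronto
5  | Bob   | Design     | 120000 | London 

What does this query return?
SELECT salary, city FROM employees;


Projecting columns: salary, city

5 rows:
30000, Dublin
120000, Rome
30000, Dublin
70000, Toronto
120000, London


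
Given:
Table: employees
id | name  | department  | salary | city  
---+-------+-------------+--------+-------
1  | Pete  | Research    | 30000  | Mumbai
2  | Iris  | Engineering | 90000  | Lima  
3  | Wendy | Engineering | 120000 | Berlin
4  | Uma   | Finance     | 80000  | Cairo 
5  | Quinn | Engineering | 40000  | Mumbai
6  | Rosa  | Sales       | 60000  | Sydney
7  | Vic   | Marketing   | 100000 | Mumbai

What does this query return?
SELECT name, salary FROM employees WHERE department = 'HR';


Filtering: department = 'HR'
Matching rows: 0

Empty result set (0 rows)


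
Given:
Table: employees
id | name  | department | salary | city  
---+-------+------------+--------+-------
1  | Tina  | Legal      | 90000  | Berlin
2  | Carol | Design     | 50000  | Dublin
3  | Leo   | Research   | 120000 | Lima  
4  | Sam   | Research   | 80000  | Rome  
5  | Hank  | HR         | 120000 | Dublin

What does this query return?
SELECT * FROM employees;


SELECT * returns all 5 rows with all columns

5 rows:
1, Tina, Legal, 90000, Berlin
2, Carol, Design, 50000, Dublin
3, Leo, Research, 120000, Lima
4, Sam, Research, 80000, Rome
5, Hank, HR, 120000, Dublin


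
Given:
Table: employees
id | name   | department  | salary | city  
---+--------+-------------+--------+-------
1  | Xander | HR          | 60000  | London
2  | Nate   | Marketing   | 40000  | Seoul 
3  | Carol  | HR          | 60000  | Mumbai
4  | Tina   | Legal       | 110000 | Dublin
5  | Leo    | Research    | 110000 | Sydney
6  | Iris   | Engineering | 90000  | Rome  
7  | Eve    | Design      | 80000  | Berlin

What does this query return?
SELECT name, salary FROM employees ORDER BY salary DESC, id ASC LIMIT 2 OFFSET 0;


Sort by salary DESC (id ASC tiebreak), then skip 0 and take 2
Rows 1 through 2

2 rows:
Tina, 110000
Leo, 110000


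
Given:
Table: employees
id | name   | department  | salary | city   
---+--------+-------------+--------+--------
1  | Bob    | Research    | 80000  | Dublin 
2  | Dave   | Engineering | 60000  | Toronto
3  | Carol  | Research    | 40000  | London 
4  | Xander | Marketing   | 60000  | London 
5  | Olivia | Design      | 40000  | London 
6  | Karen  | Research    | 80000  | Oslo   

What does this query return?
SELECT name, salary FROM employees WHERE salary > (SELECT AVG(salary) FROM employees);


Subquery: AVG(salary) = 60000.0
Filtering: salary > 60000.0
  Bob (80000) -> MATCH
  Karen (80000) -> MATCH


2 rows:
Bob, 80000
Karen, 80000


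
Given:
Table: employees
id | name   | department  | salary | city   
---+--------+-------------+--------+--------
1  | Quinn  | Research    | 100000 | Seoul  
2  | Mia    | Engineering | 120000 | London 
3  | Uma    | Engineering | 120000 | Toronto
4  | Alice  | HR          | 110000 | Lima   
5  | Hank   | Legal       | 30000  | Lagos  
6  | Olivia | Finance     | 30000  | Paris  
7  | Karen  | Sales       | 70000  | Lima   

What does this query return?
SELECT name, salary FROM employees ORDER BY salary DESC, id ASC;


Sorting by salary DESC, then id ASC for ties

7 rows:
Mia, 120000
Uma, 120000
Alice, 110000
Quinn, 100000
Karen, 70000
Hank, 30000
Olivia, 30000


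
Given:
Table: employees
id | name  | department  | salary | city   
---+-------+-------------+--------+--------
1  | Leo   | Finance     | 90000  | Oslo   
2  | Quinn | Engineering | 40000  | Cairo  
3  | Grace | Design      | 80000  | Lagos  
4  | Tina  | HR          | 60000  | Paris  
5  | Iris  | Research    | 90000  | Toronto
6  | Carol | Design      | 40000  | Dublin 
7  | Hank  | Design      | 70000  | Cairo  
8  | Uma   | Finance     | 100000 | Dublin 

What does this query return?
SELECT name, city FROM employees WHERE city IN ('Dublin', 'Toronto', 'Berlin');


Filtering: city IN ('Dublin', 'Toronto', 'Berlin')
Matching: 3 rows

3 rows:
Iris, Toronto
Carol, Dublin
Uma, Dublin


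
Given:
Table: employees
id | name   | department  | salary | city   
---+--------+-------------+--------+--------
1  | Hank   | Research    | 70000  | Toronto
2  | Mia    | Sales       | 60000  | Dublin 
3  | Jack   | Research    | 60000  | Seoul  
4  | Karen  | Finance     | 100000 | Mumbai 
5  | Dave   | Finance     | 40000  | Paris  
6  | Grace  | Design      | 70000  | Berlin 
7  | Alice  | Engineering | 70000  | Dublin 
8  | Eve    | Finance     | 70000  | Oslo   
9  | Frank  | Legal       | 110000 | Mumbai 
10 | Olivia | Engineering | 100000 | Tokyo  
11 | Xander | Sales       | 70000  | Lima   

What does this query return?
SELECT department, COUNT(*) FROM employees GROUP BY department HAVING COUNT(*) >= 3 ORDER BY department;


Groups with count >= 3:
  Finance: 3 -> PASS
  Design: 1 -> filtered out
  Engineering: 2 -> filtered out
  Legal: 1 -> filtered out
  Research: 2 -> filtered out
  Sales: 2 -> filtered out


1 groups:
Finance, 3


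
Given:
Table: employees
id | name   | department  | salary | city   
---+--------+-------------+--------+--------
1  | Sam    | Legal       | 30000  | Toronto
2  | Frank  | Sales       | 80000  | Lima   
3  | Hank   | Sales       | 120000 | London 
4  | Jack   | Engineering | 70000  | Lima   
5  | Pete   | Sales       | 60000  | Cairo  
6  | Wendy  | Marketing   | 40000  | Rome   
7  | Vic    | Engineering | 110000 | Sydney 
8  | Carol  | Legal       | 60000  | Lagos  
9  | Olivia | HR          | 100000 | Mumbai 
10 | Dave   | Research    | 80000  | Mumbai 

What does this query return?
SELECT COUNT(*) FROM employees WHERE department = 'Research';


Counting rows where department = 'Research'
  Dave -> MATCH


1


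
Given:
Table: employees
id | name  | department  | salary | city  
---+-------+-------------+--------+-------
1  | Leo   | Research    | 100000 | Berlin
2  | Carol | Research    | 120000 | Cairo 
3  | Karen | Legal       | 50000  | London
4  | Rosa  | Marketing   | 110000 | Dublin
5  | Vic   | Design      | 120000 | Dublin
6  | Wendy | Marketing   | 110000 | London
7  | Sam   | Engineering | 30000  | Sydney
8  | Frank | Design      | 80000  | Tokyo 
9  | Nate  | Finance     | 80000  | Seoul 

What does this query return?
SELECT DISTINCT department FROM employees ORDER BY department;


All 'department' values (row order): Research, Research, Legal, Marketing, Design, Marketing, Engineering, Design, Finance
Removing duplicates leaves 6 unique value(s).

6 values:
Design
Engineering
Finance
Legal
Marketing
Research
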